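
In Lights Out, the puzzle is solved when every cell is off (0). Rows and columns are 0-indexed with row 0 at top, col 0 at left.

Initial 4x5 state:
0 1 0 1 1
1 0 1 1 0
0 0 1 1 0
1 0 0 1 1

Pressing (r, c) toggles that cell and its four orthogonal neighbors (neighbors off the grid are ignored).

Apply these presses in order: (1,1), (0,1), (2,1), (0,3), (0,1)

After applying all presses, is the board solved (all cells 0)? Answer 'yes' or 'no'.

After press 1 at (1,1):
0 0 0 1 1
0 1 0 1 0
0 1 1 1 0
1 0 0 1 1

After press 2 at (0,1):
1 1 1 1 1
0 0 0 1 0
0 1 1 1 0
1 0 0 1 1

After press 3 at (2,1):
1 1 1 1 1
0 1 0 1 0
1 0 0 1 0
1 1 0 1 1

After press 4 at (0,3):
1 1 0 0 0
0 1 0 0 0
1 0 0 1 0
1 1 0 1 1

After press 5 at (0,1):
0 0 1 0 0
0 0 0 0 0
1 0 0 1 0
1 1 0 1 1

Lights still on: 7

Answer: no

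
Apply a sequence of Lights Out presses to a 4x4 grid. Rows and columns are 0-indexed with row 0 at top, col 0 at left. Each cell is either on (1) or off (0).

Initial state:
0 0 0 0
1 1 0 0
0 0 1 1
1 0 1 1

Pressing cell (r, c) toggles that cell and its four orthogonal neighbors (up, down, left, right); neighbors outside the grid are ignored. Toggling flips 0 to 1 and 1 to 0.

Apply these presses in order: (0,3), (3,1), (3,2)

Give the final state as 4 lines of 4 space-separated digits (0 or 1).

After press 1 at (0,3):
0 0 1 1
1 1 0 1
0 0 1 1
1 0 1 1

After press 2 at (3,1):
0 0 1 1
1 1 0 1
0 1 1 1
0 1 0 1

After press 3 at (3,2):
0 0 1 1
1 1 0 1
0 1 0 1
0 0 1 0

Answer: 0 0 1 1
1 1 0 1
0 1 0 1
0 0 1 0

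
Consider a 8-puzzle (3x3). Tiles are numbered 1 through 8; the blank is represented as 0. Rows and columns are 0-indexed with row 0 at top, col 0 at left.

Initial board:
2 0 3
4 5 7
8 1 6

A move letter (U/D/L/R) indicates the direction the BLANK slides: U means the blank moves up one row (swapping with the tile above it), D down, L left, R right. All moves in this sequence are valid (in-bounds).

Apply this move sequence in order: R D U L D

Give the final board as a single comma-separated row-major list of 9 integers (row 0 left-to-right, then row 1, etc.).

After move 1 (R):
2 3 0
4 5 7
8 1 6

After move 2 (D):
2 3 7
4 5 0
8 1 6

After move 3 (U):
2 3 0
4 5 7
8 1 6

After move 4 (L):
2 0 3
4 5 7
8 1 6

After move 5 (D):
2 5 3
4 0 7
8 1 6

Answer: 2, 5, 3, 4, 0, 7, 8, 1, 6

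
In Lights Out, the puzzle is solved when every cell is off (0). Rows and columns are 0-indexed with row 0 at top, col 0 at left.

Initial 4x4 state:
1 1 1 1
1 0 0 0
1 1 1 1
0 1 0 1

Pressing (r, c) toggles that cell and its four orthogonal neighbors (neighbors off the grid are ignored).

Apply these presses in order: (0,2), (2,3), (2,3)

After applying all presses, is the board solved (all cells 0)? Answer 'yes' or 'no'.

Answer: no

Derivation:
After press 1 at (0,2):
1 0 0 0
1 0 1 0
1 1 1 1
0 1 0 1

After press 2 at (2,3):
1 0 0 0
1 0 1 1
1 1 0 0
0 1 0 0

After press 3 at (2,3):
1 0 0 0
1 0 1 0
1 1 1 1
0 1 0 1

Lights still on: 9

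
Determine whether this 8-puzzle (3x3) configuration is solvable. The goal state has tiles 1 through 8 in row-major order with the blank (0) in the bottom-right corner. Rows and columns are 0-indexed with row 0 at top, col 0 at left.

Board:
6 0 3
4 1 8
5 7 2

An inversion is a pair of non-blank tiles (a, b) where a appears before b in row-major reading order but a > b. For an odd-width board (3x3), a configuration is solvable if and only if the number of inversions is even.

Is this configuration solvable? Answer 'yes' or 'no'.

Inversions (pairs i<j in row-major order where tile[i] > tile[j] > 0): 14
14 is even, so the puzzle is solvable.

Answer: yes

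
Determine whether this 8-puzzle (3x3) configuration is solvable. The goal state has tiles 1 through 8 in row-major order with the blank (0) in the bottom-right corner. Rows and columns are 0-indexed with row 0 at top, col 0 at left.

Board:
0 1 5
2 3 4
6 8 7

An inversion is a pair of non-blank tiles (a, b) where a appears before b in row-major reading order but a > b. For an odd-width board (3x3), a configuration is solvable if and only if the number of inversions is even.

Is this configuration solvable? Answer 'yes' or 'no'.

Inversions (pairs i<j in row-major order where tile[i] > tile[j] > 0): 4
4 is even, so the puzzle is solvable.

Answer: yes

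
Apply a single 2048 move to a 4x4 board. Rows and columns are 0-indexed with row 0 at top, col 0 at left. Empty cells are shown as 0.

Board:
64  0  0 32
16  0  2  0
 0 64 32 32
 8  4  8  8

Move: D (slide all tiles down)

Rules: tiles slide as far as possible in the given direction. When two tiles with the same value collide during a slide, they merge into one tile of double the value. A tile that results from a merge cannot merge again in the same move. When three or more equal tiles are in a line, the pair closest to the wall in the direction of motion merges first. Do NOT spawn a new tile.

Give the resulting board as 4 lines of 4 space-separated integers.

Slide down:
col 0: [64, 16, 0, 8] -> [0, 64, 16, 8]
col 1: [0, 0, 64, 4] -> [0, 0, 64, 4]
col 2: [0, 2, 32, 8] -> [0, 2, 32, 8]
col 3: [32, 0, 32, 8] -> [0, 0, 64, 8]

Answer:  0  0  0  0
64  0  2  0
16 64 32 64
 8  4  8  8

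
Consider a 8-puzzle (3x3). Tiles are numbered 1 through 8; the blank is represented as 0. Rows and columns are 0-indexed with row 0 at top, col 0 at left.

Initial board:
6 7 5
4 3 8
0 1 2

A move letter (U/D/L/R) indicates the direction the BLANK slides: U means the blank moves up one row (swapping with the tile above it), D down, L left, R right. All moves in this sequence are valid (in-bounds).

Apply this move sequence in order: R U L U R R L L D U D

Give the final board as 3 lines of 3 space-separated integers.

Answer: 6 7 5
0 4 8
1 3 2

Derivation:
After move 1 (R):
6 7 5
4 3 8
1 0 2

After move 2 (U):
6 7 5
4 0 8
1 3 2

After move 3 (L):
6 7 5
0 4 8
1 3 2

After move 4 (U):
0 7 5
6 4 8
1 3 2

After move 5 (R):
7 0 5
6 4 8
1 3 2

After move 6 (R):
7 5 0
6 4 8
1 3 2

After move 7 (L):
7 0 5
6 4 8
1 3 2

After move 8 (L):
0 7 5
6 4 8
1 3 2

After move 9 (D):
6 7 5
0 4 8
1 3 2

After move 10 (U):
0 7 5
6 4 8
1 3 2

After move 11 (D):
6 7 5
0 4 8
1 3 2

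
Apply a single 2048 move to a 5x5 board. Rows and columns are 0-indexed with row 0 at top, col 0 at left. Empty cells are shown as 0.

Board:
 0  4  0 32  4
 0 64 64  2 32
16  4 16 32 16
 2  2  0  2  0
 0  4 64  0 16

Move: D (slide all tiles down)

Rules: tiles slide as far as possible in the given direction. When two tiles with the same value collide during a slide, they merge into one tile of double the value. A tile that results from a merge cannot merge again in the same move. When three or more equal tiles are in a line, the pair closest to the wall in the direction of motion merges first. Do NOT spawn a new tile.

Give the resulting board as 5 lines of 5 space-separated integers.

Answer:  0  4  0  0  0
 0 64  0 32  0
 0  4 64  2  4
16  2 16 32 32
 2  4 64  2 32

Derivation:
Slide down:
col 0: [0, 0, 16, 2, 0] -> [0, 0, 0, 16, 2]
col 1: [4, 64, 4, 2, 4] -> [4, 64, 4, 2, 4]
col 2: [0, 64, 16, 0, 64] -> [0, 0, 64, 16, 64]
col 3: [32, 2, 32, 2, 0] -> [0, 32, 2, 32, 2]
col 4: [4, 32, 16, 0, 16] -> [0, 0, 4, 32, 32]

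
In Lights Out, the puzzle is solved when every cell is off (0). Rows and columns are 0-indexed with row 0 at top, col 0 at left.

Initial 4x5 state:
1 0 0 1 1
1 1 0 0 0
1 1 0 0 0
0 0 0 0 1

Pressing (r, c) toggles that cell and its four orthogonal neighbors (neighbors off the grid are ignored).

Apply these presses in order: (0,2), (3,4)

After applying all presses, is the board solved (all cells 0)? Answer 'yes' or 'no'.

Answer: no

Derivation:
After press 1 at (0,2):
1 1 1 0 1
1 1 1 0 0
1 1 0 0 0
0 0 0 0 1

After press 2 at (3,4):
1 1 1 0 1
1 1 1 0 0
1 1 0 0 1
0 0 0 1 0

Lights still on: 11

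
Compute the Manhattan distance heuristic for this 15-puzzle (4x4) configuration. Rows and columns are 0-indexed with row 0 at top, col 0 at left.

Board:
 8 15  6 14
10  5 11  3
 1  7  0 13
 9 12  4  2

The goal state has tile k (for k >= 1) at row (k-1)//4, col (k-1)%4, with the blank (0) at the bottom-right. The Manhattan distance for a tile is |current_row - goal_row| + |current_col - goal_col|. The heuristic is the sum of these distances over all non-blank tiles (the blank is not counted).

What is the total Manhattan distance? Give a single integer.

Answer: 42

Derivation:
Tile 8: (0,0)->(1,3) = 4
Tile 15: (0,1)->(3,2) = 4
Tile 6: (0,2)->(1,1) = 2
Tile 14: (0,3)->(3,1) = 5
Tile 10: (1,0)->(2,1) = 2
Tile 5: (1,1)->(1,0) = 1
Tile 11: (1,2)->(2,2) = 1
Tile 3: (1,3)->(0,2) = 2
Tile 1: (2,0)->(0,0) = 2
Tile 7: (2,1)->(1,2) = 2
Tile 13: (2,3)->(3,0) = 4
Tile 9: (3,0)->(2,0) = 1
Tile 12: (3,1)->(2,3) = 3
Tile 4: (3,2)->(0,3) = 4
Tile 2: (3,3)->(0,1) = 5
Sum: 4 + 4 + 2 + 5 + 2 + 1 + 1 + 2 + 2 + 2 + 4 + 1 + 3 + 4 + 5 = 42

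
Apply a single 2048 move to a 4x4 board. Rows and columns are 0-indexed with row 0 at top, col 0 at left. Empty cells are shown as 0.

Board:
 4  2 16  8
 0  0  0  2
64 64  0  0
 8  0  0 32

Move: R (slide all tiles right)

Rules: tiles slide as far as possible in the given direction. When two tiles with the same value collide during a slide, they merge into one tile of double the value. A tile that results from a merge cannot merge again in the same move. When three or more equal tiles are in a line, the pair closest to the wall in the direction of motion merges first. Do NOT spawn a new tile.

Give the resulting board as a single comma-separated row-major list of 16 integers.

Slide right:
row 0: [4, 2, 16, 8] -> [4, 2, 16, 8]
row 1: [0, 0, 0, 2] -> [0, 0, 0, 2]
row 2: [64, 64, 0, 0] -> [0, 0, 0, 128]
row 3: [8, 0, 0, 32] -> [0, 0, 8, 32]

Answer: 4, 2, 16, 8, 0, 0, 0, 2, 0, 0, 0, 128, 0, 0, 8, 32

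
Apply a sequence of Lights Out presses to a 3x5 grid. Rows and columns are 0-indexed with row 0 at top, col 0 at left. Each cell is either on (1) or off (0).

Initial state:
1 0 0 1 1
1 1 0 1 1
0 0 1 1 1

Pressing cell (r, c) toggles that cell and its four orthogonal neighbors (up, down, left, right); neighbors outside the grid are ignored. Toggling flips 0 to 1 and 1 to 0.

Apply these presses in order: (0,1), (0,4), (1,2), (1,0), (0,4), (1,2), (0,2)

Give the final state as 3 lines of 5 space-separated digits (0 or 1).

Answer: 1 0 0 0 1
0 1 1 1 1
1 0 1 1 1

Derivation:
After press 1 at (0,1):
0 1 1 1 1
1 0 0 1 1
0 0 1 1 1

After press 2 at (0,4):
0 1 1 0 0
1 0 0 1 0
0 0 1 1 1

After press 3 at (1,2):
0 1 0 0 0
1 1 1 0 0
0 0 0 1 1

After press 4 at (1,0):
1 1 0 0 0
0 0 1 0 0
1 0 0 1 1

After press 5 at (0,4):
1 1 0 1 1
0 0 1 0 1
1 0 0 1 1

After press 6 at (1,2):
1 1 1 1 1
0 1 0 1 1
1 0 1 1 1

After press 7 at (0,2):
1 0 0 0 1
0 1 1 1 1
1 0 1 1 1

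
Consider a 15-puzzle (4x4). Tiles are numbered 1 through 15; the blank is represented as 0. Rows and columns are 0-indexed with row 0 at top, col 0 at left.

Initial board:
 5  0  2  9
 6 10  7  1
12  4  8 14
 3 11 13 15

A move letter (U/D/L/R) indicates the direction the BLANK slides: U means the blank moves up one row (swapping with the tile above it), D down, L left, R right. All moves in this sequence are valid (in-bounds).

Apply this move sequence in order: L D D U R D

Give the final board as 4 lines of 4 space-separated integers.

After move 1 (L):
 0  5  2  9
 6 10  7  1
12  4  8 14
 3 11 13 15

After move 2 (D):
 6  5  2  9
 0 10  7  1
12  4  8 14
 3 11 13 15

After move 3 (D):
 6  5  2  9
12 10  7  1
 0  4  8 14
 3 11 13 15

After move 4 (U):
 6  5  2  9
 0 10  7  1
12  4  8 14
 3 11 13 15

After move 5 (R):
 6  5  2  9
10  0  7  1
12  4  8 14
 3 11 13 15

After move 6 (D):
 6  5  2  9
10  4  7  1
12  0  8 14
 3 11 13 15

Answer:  6  5  2  9
10  4  7  1
12  0  8 14
 3 11 13 15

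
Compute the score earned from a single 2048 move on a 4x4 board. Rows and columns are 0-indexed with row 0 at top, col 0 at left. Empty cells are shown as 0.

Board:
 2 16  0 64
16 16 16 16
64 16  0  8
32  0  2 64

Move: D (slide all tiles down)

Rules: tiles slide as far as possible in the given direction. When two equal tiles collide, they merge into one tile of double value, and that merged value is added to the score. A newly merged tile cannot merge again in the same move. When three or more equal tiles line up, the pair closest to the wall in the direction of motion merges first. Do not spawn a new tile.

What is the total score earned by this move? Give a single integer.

Slide down:
col 0: [2, 16, 64, 32] -> [2, 16, 64, 32]  score +0 (running 0)
col 1: [16, 16, 16, 0] -> [0, 0, 16, 32]  score +32 (running 32)
col 2: [0, 16, 0, 2] -> [0, 0, 16, 2]  score +0 (running 32)
col 3: [64, 16, 8, 64] -> [64, 16, 8, 64]  score +0 (running 32)
Board after move:
 2  0  0 64
16  0  0 16
64 16 16  8
32 32  2 64

Answer: 32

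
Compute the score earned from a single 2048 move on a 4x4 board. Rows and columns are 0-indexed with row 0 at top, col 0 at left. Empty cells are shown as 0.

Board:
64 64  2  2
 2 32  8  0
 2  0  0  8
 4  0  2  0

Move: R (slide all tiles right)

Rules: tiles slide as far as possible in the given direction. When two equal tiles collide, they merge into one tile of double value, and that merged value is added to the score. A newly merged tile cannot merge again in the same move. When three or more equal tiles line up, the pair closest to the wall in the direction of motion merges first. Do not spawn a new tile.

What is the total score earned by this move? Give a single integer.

Slide right:
row 0: [64, 64, 2, 2] -> [0, 0, 128, 4]  score +132 (running 132)
row 1: [2, 32, 8, 0] -> [0, 2, 32, 8]  score +0 (running 132)
row 2: [2, 0, 0, 8] -> [0, 0, 2, 8]  score +0 (running 132)
row 3: [4, 0, 2, 0] -> [0, 0, 4, 2]  score +0 (running 132)
Board after move:
  0   0 128   4
  0   2  32   8
  0   0   2   8
  0   0   4   2

Answer: 132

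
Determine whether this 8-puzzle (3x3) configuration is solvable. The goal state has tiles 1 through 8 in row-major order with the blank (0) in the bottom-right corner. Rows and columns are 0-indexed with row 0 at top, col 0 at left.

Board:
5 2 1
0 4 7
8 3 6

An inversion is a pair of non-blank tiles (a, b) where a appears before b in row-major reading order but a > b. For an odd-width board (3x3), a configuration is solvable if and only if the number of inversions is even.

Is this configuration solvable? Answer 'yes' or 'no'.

Inversions (pairs i<j in row-major order where tile[i] > tile[j] > 0): 10
10 is even, so the puzzle is solvable.

Answer: yes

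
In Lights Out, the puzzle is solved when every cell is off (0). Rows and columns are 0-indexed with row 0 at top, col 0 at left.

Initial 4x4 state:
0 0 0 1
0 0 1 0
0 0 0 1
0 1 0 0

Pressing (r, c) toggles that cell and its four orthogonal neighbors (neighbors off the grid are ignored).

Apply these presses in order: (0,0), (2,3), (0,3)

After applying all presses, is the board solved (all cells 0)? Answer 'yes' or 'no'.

After press 1 at (0,0):
1 1 0 1
1 0 1 0
0 0 0 1
0 1 0 0

After press 2 at (2,3):
1 1 0 1
1 0 1 1
0 0 1 0
0 1 0 1

After press 3 at (0,3):
1 1 1 0
1 0 1 0
0 0 1 0
0 1 0 1

Lights still on: 8

Answer: no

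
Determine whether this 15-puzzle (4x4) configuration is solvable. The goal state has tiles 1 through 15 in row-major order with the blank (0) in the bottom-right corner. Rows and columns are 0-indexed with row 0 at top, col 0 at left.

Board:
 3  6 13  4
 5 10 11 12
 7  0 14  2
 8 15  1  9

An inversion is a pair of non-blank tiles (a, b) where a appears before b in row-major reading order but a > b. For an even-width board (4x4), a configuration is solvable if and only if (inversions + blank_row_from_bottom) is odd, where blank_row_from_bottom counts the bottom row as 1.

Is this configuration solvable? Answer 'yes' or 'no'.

Inversions: 45
Blank is in row 2 (0-indexed from top), which is row 2 counting from the bottom (bottom = 1).
45 + 2 = 47, which is odd, so the puzzle is solvable.

Answer: yes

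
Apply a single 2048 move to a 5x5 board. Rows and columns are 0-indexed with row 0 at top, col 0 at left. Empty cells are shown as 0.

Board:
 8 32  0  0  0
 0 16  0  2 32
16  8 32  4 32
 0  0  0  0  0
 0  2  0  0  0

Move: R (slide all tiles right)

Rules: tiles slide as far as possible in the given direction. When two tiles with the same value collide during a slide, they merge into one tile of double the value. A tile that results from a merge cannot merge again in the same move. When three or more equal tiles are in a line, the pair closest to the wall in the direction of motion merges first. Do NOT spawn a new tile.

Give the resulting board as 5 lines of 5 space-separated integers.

Slide right:
row 0: [8, 32, 0, 0, 0] -> [0, 0, 0, 8, 32]
row 1: [0, 16, 0, 2, 32] -> [0, 0, 16, 2, 32]
row 2: [16, 8, 32, 4, 32] -> [16, 8, 32, 4, 32]
row 3: [0, 0, 0, 0, 0] -> [0, 0, 0, 0, 0]
row 4: [0, 2, 0, 0, 0] -> [0, 0, 0, 0, 2]

Answer:  0  0  0  8 32
 0  0 16  2 32
16  8 32  4 32
 0  0  0  0  0
 0  0  0  0  2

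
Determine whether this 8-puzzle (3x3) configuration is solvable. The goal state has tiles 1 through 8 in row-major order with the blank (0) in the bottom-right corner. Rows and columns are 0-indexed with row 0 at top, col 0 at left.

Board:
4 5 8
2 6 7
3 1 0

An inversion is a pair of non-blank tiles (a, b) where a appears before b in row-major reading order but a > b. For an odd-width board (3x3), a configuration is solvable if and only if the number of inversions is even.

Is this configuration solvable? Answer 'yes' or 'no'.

Answer: no

Derivation:
Inversions (pairs i<j in row-major order where tile[i] > tile[j] > 0): 17
17 is odd, so the puzzle is not solvable.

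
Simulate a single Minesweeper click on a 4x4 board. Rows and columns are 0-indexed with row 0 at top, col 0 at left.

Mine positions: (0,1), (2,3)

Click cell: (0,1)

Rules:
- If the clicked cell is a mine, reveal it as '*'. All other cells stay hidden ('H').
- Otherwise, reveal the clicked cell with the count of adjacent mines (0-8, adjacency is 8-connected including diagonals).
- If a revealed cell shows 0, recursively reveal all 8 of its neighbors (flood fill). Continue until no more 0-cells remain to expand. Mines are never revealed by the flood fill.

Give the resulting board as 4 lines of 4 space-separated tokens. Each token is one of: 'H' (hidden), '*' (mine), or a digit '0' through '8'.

H * H H
H H H H
H H H H
H H H H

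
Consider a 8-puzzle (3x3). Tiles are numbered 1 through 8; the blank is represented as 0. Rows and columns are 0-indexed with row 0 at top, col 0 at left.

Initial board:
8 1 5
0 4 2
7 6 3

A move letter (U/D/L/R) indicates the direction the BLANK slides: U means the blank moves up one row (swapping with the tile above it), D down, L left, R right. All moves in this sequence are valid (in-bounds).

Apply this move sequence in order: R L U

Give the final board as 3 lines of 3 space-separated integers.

After move 1 (R):
8 1 5
4 0 2
7 6 3

After move 2 (L):
8 1 5
0 4 2
7 6 3

After move 3 (U):
0 1 5
8 4 2
7 6 3

Answer: 0 1 5
8 4 2
7 6 3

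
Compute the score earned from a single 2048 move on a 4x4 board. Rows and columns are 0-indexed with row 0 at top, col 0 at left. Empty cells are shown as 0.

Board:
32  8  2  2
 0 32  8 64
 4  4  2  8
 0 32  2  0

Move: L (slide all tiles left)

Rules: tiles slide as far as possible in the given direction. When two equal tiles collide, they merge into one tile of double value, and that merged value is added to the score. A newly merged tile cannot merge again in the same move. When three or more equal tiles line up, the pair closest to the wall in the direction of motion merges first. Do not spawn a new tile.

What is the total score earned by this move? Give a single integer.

Slide left:
row 0: [32, 8, 2, 2] -> [32, 8, 4, 0]  score +4 (running 4)
row 1: [0, 32, 8, 64] -> [32, 8, 64, 0]  score +0 (running 4)
row 2: [4, 4, 2, 8] -> [8, 2, 8, 0]  score +8 (running 12)
row 3: [0, 32, 2, 0] -> [32, 2, 0, 0]  score +0 (running 12)
Board after move:
32  8  4  0
32  8 64  0
 8  2  8  0
32  2  0  0

Answer: 12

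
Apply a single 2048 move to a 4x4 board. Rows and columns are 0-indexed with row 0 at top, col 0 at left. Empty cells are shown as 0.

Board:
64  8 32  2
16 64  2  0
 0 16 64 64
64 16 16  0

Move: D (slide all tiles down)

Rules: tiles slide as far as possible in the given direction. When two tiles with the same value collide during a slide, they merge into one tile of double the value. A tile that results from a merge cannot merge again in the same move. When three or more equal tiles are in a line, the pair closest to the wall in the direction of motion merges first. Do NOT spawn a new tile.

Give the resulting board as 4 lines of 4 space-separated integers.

Answer:  0  0 32  0
64  8  2  0
16 64 64  2
64 32 16 64

Derivation:
Slide down:
col 0: [64, 16, 0, 64] -> [0, 64, 16, 64]
col 1: [8, 64, 16, 16] -> [0, 8, 64, 32]
col 2: [32, 2, 64, 16] -> [32, 2, 64, 16]
col 3: [2, 0, 64, 0] -> [0, 0, 2, 64]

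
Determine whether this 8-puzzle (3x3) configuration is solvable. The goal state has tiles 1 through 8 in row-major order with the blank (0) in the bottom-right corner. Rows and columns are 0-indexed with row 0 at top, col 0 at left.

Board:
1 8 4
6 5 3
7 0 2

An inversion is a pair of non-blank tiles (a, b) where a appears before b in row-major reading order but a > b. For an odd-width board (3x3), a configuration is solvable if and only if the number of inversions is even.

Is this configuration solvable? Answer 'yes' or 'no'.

Answer: no

Derivation:
Inversions (pairs i<j in row-major order where tile[i] > tile[j] > 0): 15
15 is odd, so the puzzle is not solvable.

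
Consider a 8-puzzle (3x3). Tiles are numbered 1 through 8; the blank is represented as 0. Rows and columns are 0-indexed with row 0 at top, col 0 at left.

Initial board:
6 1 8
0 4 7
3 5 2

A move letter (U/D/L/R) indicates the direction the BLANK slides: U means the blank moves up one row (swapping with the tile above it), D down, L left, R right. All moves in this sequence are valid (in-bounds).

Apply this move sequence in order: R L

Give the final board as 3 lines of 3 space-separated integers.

After move 1 (R):
6 1 8
4 0 7
3 5 2

After move 2 (L):
6 1 8
0 4 7
3 5 2

Answer: 6 1 8
0 4 7
3 5 2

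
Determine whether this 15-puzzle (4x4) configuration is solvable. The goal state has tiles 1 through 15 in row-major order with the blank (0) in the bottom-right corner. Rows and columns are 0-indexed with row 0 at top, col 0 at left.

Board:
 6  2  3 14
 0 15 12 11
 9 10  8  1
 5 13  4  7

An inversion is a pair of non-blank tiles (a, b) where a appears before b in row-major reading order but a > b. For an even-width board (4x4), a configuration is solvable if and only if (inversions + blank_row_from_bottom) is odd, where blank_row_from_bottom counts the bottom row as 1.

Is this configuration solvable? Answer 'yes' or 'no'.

Inversions: 59
Blank is in row 1 (0-indexed from top), which is row 3 counting from the bottom (bottom = 1).
59 + 3 = 62, which is even, so the puzzle is not solvable.

Answer: no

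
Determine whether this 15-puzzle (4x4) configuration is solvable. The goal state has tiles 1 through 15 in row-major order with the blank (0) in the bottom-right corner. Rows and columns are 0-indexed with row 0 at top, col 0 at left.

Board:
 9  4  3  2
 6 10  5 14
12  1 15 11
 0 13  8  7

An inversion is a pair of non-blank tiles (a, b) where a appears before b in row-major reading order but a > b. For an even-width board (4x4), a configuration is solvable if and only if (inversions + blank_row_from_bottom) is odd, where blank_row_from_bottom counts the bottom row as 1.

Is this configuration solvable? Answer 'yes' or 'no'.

Inversions: 40
Blank is in row 3 (0-indexed from top), which is row 1 counting from the bottom (bottom = 1).
40 + 1 = 41, which is odd, so the puzzle is solvable.

Answer: yes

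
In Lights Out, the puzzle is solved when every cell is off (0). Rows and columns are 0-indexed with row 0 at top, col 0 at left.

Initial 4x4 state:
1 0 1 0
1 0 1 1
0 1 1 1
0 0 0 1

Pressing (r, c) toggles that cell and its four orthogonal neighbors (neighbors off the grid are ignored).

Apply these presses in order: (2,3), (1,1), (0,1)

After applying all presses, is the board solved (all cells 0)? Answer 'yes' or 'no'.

After press 1 at (2,3):
1 0 1 0
1 0 1 0
0 1 0 0
0 0 0 0

After press 2 at (1,1):
1 1 1 0
0 1 0 0
0 0 0 0
0 0 0 0

After press 3 at (0,1):
0 0 0 0
0 0 0 0
0 0 0 0
0 0 0 0

Lights still on: 0

Answer: yes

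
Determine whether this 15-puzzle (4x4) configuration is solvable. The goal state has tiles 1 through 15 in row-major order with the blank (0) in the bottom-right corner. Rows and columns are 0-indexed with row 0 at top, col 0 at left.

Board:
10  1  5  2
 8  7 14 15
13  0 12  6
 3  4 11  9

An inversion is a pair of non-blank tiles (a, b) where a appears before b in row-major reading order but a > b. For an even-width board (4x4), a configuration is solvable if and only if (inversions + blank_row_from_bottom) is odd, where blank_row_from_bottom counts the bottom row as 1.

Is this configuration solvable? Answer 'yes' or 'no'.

Inversions: 47
Blank is in row 2 (0-indexed from top), which is row 2 counting from the bottom (bottom = 1).
47 + 2 = 49, which is odd, so the puzzle is solvable.

Answer: yes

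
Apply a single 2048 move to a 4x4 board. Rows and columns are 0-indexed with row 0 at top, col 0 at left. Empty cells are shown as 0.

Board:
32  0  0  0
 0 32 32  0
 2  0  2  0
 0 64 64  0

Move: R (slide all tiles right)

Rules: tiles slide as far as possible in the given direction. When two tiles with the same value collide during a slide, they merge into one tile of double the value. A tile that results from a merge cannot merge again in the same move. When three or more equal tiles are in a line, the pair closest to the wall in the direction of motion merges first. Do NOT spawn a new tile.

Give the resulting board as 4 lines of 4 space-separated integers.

Answer:   0   0   0  32
  0   0   0  64
  0   0   0   4
  0   0   0 128

Derivation:
Slide right:
row 0: [32, 0, 0, 0] -> [0, 0, 0, 32]
row 1: [0, 32, 32, 0] -> [0, 0, 0, 64]
row 2: [2, 0, 2, 0] -> [0, 0, 0, 4]
row 3: [0, 64, 64, 0] -> [0, 0, 0, 128]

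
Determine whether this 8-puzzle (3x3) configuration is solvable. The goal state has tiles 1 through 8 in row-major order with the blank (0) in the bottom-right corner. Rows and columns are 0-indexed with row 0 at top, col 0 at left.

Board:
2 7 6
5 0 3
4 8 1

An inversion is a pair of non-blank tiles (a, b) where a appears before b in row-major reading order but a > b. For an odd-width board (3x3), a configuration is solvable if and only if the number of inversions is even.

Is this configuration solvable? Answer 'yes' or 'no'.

Inversions (pairs i<j in row-major order where tile[i] > tile[j] > 0): 16
16 is even, so the puzzle is solvable.

Answer: yes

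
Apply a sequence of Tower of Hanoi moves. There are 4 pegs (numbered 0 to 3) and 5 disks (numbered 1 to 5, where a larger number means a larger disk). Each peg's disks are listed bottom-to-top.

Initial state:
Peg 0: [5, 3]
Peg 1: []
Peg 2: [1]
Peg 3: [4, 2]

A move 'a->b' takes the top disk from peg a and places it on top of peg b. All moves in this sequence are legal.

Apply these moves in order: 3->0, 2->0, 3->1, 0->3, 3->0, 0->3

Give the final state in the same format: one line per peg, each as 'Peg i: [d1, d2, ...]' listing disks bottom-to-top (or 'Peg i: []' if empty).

After move 1 (3->0):
Peg 0: [5, 3, 2]
Peg 1: []
Peg 2: [1]
Peg 3: [4]

After move 2 (2->0):
Peg 0: [5, 3, 2, 1]
Peg 1: []
Peg 2: []
Peg 3: [4]

After move 3 (3->1):
Peg 0: [5, 3, 2, 1]
Peg 1: [4]
Peg 2: []
Peg 3: []

After move 4 (0->3):
Peg 0: [5, 3, 2]
Peg 1: [4]
Peg 2: []
Peg 3: [1]

After move 5 (3->0):
Peg 0: [5, 3, 2, 1]
Peg 1: [4]
Peg 2: []
Peg 3: []

After move 6 (0->3):
Peg 0: [5, 3, 2]
Peg 1: [4]
Peg 2: []
Peg 3: [1]

Answer: Peg 0: [5, 3, 2]
Peg 1: [4]
Peg 2: []
Peg 3: [1]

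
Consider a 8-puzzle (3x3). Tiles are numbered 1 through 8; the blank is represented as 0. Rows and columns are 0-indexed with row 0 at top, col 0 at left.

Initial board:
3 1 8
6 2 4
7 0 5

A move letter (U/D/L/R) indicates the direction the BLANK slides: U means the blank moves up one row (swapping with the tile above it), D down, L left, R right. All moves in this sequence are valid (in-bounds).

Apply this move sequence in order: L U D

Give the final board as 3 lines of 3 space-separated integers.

Answer: 3 1 8
6 2 4
0 7 5

Derivation:
After move 1 (L):
3 1 8
6 2 4
0 7 5

After move 2 (U):
3 1 8
0 2 4
6 7 5

After move 3 (D):
3 1 8
6 2 4
0 7 5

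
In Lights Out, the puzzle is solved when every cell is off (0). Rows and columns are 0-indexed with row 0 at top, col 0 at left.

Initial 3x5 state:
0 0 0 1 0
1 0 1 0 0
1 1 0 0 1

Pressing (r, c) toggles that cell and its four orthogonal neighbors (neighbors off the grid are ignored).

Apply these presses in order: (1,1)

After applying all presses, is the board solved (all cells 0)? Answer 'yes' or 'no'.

Answer: no

Derivation:
After press 1 at (1,1):
0 1 0 1 0
0 1 0 0 0
1 0 0 0 1

Lights still on: 5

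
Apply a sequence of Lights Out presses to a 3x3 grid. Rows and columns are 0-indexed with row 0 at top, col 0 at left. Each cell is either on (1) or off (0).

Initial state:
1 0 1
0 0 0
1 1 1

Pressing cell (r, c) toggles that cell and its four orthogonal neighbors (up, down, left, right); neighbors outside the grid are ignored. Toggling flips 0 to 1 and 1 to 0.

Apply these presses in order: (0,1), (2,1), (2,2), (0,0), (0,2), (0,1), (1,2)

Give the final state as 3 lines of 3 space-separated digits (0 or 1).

Answer: 0 0 1
1 0 1
0 1 0

Derivation:
After press 1 at (0,1):
0 1 0
0 1 0
1 1 1

After press 2 at (2,1):
0 1 0
0 0 0
0 0 0

After press 3 at (2,2):
0 1 0
0 0 1
0 1 1

After press 4 at (0,0):
1 0 0
1 0 1
0 1 1

After press 5 at (0,2):
1 1 1
1 0 0
0 1 1

After press 6 at (0,1):
0 0 0
1 1 0
0 1 1

After press 7 at (1,2):
0 0 1
1 0 1
0 1 0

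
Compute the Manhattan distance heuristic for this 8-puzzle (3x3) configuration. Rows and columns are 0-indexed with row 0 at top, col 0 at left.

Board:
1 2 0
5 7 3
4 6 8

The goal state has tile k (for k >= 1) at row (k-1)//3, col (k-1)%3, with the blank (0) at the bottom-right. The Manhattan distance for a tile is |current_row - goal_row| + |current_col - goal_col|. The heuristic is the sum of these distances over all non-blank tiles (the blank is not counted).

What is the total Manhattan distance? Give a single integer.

Tile 1: (0,0)->(0,0) = 0
Tile 2: (0,1)->(0,1) = 0
Tile 5: (1,0)->(1,1) = 1
Tile 7: (1,1)->(2,0) = 2
Tile 3: (1,2)->(0,2) = 1
Tile 4: (2,0)->(1,0) = 1
Tile 6: (2,1)->(1,2) = 2
Tile 8: (2,2)->(2,1) = 1
Sum: 0 + 0 + 1 + 2 + 1 + 1 + 2 + 1 = 8

Answer: 8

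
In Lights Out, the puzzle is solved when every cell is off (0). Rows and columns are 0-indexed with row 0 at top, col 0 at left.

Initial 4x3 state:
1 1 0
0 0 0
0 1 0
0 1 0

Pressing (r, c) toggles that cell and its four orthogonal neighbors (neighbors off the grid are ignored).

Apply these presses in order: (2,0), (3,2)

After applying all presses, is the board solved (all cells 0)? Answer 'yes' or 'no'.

After press 1 at (2,0):
1 1 0
1 0 0
1 0 0
1 1 0

After press 2 at (3,2):
1 1 0
1 0 0
1 0 1
1 0 1

Lights still on: 7

Answer: no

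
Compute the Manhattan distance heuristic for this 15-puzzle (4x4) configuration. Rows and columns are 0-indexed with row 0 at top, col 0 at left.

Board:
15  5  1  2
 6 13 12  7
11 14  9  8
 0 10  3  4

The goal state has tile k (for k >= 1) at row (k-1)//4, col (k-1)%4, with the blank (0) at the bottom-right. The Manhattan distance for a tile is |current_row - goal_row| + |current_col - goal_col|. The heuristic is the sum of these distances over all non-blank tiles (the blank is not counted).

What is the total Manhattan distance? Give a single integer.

Tile 15: at (0,0), goal (3,2), distance |0-3|+|0-2| = 5
Tile 5: at (0,1), goal (1,0), distance |0-1|+|1-0| = 2
Tile 1: at (0,2), goal (0,0), distance |0-0|+|2-0| = 2
Tile 2: at (0,3), goal (0,1), distance |0-0|+|3-1| = 2
Tile 6: at (1,0), goal (1,1), distance |1-1|+|0-1| = 1
Tile 13: at (1,1), goal (3,0), distance |1-3|+|1-0| = 3
Tile 12: at (1,2), goal (2,3), distance |1-2|+|2-3| = 2
Tile 7: at (1,3), goal (1,2), distance |1-1|+|3-2| = 1
Tile 11: at (2,0), goal (2,2), distance |2-2|+|0-2| = 2
Tile 14: at (2,1), goal (3,1), distance |2-3|+|1-1| = 1
Tile 9: at (2,2), goal (2,0), distance |2-2|+|2-0| = 2
Tile 8: at (2,3), goal (1,3), distance |2-1|+|3-3| = 1
Tile 10: at (3,1), goal (2,1), distance |3-2|+|1-1| = 1
Tile 3: at (3,2), goal (0,2), distance |3-0|+|2-2| = 3
Tile 4: at (3,3), goal (0,3), distance |3-0|+|3-3| = 3
Sum: 5 + 2 + 2 + 2 + 1 + 3 + 2 + 1 + 2 + 1 + 2 + 1 + 1 + 3 + 3 = 31

Answer: 31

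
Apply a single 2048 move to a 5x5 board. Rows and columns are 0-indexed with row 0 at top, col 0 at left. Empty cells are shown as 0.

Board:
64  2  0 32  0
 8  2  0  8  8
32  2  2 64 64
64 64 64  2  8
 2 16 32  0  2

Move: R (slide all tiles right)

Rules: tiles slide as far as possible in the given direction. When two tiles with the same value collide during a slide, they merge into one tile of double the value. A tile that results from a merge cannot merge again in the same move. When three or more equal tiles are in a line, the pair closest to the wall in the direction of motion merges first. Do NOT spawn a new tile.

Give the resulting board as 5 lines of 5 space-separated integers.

Slide right:
row 0: [64, 2, 0, 32, 0] -> [0, 0, 64, 2, 32]
row 1: [8, 2, 0, 8, 8] -> [0, 0, 8, 2, 16]
row 2: [32, 2, 2, 64, 64] -> [0, 0, 32, 4, 128]
row 3: [64, 64, 64, 2, 8] -> [0, 64, 128, 2, 8]
row 4: [2, 16, 32, 0, 2] -> [0, 2, 16, 32, 2]

Answer:   0   0  64   2  32
  0   0   8   2  16
  0   0  32   4 128
  0  64 128   2   8
  0   2  16  32   2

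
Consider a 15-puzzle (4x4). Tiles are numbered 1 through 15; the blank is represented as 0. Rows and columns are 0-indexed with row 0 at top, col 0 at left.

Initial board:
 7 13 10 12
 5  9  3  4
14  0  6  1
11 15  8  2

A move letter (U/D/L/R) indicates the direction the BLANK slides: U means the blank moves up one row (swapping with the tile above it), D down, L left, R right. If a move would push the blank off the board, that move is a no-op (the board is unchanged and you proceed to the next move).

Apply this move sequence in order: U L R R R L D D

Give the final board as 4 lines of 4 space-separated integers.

Answer:  7 13 10 12
 5  3  6  4
14  9  8  1
11 15  0  2

Derivation:
After move 1 (U):
 7 13 10 12
 5  0  3  4
14  9  6  1
11 15  8  2

After move 2 (L):
 7 13 10 12
 0  5  3  4
14  9  6  1
11 15  8  2

After move 3 (R):
 7 13 10 12
 5  0  3  4
14  9  6  1
11 15  8  2

After move 4 (R):
 7 13 10 12
 5  3  0  4
14  9  6  1
11 15  8  2

After move 5 (R):
 7 13 10 12
 5  3  4  0
14  9  6  1
11 15  8  2

After move 6 (L):
 7 13 10 12
 5  3  0  4
14  9  6  1
11 15  8  2

After move 7 (D):
 7 13 10 12
 5  3  6  4
14  9  0  1
11 15  8  2

After move 8 (D):
 7 13 10 12
 5  3  6  4
14  9  8  1
11 15  0  2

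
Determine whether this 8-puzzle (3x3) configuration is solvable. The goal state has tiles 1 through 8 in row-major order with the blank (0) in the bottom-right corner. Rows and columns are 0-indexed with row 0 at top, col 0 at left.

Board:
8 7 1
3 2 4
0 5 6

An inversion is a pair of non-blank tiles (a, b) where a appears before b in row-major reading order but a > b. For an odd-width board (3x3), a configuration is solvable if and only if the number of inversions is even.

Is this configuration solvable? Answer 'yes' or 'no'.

Inversions (pairs i<j in row-major order where tile[i] > tile[j] > 0): 14
14 is even, so the puzzle is solvable.

Answer: yes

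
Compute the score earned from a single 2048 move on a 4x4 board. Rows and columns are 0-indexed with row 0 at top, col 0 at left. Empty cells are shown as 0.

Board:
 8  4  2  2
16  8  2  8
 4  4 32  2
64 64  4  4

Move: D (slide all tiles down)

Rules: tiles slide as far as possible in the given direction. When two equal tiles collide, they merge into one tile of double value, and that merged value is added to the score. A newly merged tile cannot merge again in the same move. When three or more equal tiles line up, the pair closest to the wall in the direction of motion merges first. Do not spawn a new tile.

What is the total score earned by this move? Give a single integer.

Answer: 4

Derivation:
Slide down:
col 0: [8, 16, 4, 64] -> [8, 16, 4, 64]  score +0 (running 0)
col 1: [4, 8, 4, 64] -> [4, 8, 4, 64]  score +0 (running 0)
col 2: [2, 2, 32, 4] -> [0, 4, 32, 4]  score +4 (running 4)
col 3: [2, 8, 2, 4] -> [2, 8, 2, 4]  score +0 (running 4)
Board after move:
 8  4  0  2
16  8  4  8
 4  4 32  2
64 64  4  4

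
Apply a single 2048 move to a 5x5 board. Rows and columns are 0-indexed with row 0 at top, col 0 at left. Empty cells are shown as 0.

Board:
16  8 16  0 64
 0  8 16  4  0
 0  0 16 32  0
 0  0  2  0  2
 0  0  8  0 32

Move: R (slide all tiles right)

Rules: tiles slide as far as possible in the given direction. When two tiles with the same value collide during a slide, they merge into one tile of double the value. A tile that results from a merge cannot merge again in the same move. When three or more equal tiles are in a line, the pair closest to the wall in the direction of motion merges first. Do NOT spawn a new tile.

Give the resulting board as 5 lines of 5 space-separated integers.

Answer:  0 16  8 16 64
 0  0  8 16  4
 0  0  0 16 32
 0  0  0  0  4
 0  0  0  8 32

Derivation:
Slide right:
row 0: [16, 8, 16, 0, 64] -> [0, 16, 8, 16, 64]
row 1: [0, 8, 16, 4, 0] -> [0, 0, 8, 16, 4]
row 2: [0, 0, 16, 32, 0] -> [0, 0, 0, 16, 32]
row 3: [0, 0, 2, 0, 2] -> [0, 0, 0, 0, 4]
row 4: [0, 0, 8, 0, 32] -> [0, 0, 0, 8, 32]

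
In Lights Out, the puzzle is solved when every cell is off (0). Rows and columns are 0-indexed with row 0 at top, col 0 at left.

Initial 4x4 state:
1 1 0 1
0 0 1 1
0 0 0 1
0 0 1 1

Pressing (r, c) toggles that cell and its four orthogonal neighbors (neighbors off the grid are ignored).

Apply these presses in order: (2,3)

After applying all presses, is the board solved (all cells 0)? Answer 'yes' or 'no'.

After press 1 at (2,3):
1 1 0 1
0 0 1 0
0 0 1 0
0 0 1 0

Lights still on: 6

Answer: no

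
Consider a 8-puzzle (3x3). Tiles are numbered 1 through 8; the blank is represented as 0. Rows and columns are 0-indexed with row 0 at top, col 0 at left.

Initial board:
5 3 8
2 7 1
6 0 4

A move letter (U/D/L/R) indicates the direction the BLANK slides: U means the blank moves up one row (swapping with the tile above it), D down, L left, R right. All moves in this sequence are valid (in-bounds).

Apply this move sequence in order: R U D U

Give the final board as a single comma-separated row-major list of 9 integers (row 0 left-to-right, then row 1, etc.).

After move 1 (R):
5 3 8
2 7 1
6 4 0

After move 2 (U):
5 3 8
2 7 0
6 4 1

After move 3 (D):
5 3 8
2 7 1
6 4 0

After move 4 (U):
5 3 8
2 7 0
6 4 1

Answer: 5, 3, 8, 2, 7, 0, 6, 4, 1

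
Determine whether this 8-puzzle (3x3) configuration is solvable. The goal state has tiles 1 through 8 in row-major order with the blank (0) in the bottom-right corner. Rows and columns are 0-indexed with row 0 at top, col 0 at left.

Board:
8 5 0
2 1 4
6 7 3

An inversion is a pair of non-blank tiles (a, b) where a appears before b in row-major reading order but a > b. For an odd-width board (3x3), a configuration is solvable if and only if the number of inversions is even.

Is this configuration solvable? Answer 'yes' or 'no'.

Inversions (pairs i<j in row-major order where tile[i] > tile[j] > 0): 15
15 is odd, so the puzzle is not solvable.

Answer: no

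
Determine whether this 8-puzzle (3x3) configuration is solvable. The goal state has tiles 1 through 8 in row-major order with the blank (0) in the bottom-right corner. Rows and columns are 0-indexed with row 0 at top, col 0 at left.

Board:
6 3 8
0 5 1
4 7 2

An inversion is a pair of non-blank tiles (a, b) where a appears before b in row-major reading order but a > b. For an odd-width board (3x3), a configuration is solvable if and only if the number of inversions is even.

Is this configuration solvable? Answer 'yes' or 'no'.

Inversions (pairs i<j in row-major order where tile[i] > tile[j] > 0): 17
17 is odd, so the puzzle is not solvable.

Answer: no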